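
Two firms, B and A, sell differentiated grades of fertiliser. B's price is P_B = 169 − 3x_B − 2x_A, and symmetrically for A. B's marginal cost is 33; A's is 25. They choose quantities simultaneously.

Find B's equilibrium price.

Firm B's profit: π = x_B(169 − 3x_B − 2x_A) − 33x_B.
∂π/∂x_B = 136 − 6x_B − 2x_A = 0 ⇒ x_B = 68/3 − (1/3)x_A.
Similarly x_A = 24 − (1/3)x_B.
Solving the two reaction functions simultaneously: (1 − (−1/3)(−1/3))x_B = 68/3 − (1/3)·24, so (8/9)x_B = 44/3 and x_B = 16.5.
Then x_A = 24 − (1/3)·16.5 = 18.5.
P_B = 169 − 3·16.5 − 2·18.5 = 82.5.

82.5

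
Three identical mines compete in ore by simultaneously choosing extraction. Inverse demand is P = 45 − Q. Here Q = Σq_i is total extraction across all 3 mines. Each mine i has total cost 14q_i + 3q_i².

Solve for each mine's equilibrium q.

3.1

A representative mine's profit is π_i = q_i(45 − Q) − 14q_i − 3q_i², with Q = q_i + Σ_{j≠i} q_j.
First-order condition: 31 − 8q_i − Σ_{j≠i} q_j = 0.
With identical mines, set every q_j = q: then 31 − 8q − 2q = 0, i.e. q = 31/10 = 3.1.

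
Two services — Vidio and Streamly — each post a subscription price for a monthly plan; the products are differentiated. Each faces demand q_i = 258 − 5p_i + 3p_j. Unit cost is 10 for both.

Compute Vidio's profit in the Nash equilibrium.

Vidio's profit: π = (p_{Vidio} − 10)(258 − 5p_{Vidio} + 3p_{Streamly}).
∂π/∂p_{Vidio} = 308 − 10p_{Vidio} + 3p_{Streamly} = 0 ⇒ p_{Vidio} = 30.8 + 0.3p_{Streamly}.
Setting p_{Vidio} = p_{Streamly} in the reaction function: p_{Vidio} = 30.8 + 0.3p_{Vidio}, so p_{Vidio} = 30.8 / 0.7 = 44.
q_{Vidio} = 258 − 5·44 + 3·44 = 170.
Profit = (44 − 10)·170 = 5780.

5780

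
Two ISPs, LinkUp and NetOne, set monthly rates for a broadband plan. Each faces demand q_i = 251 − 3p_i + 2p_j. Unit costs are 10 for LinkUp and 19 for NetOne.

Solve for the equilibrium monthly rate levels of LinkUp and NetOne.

LinkUp's profit: π = (p_{LinkUp} − 10)(251 − 3p_{LinkUp} + 2p_{NetOne}).
∂π/∂p_{LinkUp} = 281 − 6p_{LinkUp} + 2p_{NetOne} = 0 ⇒ p_{LinkUp} = 281/6 + (1/3)p_{NetOne}.
Similarly p_{NetOne} = 154/3 + (1/3)p_{LinkUp}.
Plugging p_{NetOne} into LinkUp's best response: p_{LinkUp} = 281/6 + (1/3)(154/3 + (1/3)p_{LinkUp}) ⇒ (8/9)p_{LinkUp} = 1151/18, so p_{LinkUp} = 71.9375.
Then p_{NetOne} = 154/3 + (1/3)·71.9375 = 75.3125.

71.9375, 75.3125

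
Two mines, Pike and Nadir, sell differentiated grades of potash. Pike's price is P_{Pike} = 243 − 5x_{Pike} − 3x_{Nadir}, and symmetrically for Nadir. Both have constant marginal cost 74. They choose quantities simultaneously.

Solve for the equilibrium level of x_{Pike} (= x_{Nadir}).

13

Mine Pike's profit: π = x_{Pike}(243 − 5x_{Pike} − 3x_{Nadir}) − 74x_{Pike}.
∂π/∂x_{Pike} = 169 − 10x_{Pike} − 3x_{Nadir} = 0 ⇒ x_{Pike} = 16.9 − 0.3x_{Nadir}.
Setting x_{Pike} = x_{Nadir} in the reaction function: x_{Pike} = 16.9 − 0.3x_{Pike}, so x_{Pike} = 16.9 / 1.3 = 13.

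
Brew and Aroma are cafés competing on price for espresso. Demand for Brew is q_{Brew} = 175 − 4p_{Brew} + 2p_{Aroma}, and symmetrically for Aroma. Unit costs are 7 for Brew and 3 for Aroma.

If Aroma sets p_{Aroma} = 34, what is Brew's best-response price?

Brew's profit: π = (p_{Brew} − 7)(175 − 4p_{Brew} + 2p_{Aroma}).
∂π/∂p_{Brew} = 203 − 8p_{Brew} + 2p_{Aroma} = 0 ⇒ p_{Brew} = 25.375 + 0.25p_{Aroma}.
At p_{Aroma} = 34: p_{Brew} = 25.375 + 0.25·34 = 33.875.

33.875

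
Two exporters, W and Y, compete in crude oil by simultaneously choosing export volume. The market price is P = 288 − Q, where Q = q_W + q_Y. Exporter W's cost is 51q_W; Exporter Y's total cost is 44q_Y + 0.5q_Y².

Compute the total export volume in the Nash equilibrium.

Exporter W's profit: π = q_W(288 − (q_W + q_Y)) − 51q_W.
∂π/∂q_W = 237 − 2q_W − q_Y = 0, so q_W = 118.5 − 0.5q_Y.
For Y: ∂π/∂q_Y = 244 − 3q_Y − q_W = 0 ⇒ q_Y = 244/3 − (1/3)q_W.
Substituting the second reaction function into the first: q_W = 118.5 − 0.5(244/3 − (1/3)q_W), which gives (5/6)q_W = 467/6 ⇒ q_W = 93.4.
Then q_Y = 244/3 − (1/3)·93.4 = 50.2.
Total export volume: 93.4 + 50.2 = 143.6.

143.6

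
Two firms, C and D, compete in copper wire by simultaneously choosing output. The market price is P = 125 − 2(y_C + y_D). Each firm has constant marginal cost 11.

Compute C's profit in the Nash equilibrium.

722

Firm C's profit: π = y_C(125 − 2(y_C + y_D)) − 11y_C.
∂π/∂y_C = 114 − 4y_C − 2y_D = 0, so y_C = 28.5 − 0.5y_D.
By symmetry y_D = y_C; substituting into the reaction function, 1.5y_C = 28.5 and y_C = 19.
Price P = 125 − 2·38 = 49.
C's profit: (49 − 11)·19 = 722.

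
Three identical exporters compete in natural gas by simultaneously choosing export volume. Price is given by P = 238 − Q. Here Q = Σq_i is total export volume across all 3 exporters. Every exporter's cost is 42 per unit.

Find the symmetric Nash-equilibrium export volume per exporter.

A representative exporter's profit is π_i = q_i(238 − Q) − 42q_i, with Q = q_i + Σ_{j≠i} q_j.
First-order condition: 196 − 2q_i − Σ_{j≠i} q_j = 0.
In a symmetric equilibrium every exporter chooses the same q, so Σ_{j≠i} q_j = 2q. The condition becomes 196 − 4q = 0, giving q = 196/4 = 49.

49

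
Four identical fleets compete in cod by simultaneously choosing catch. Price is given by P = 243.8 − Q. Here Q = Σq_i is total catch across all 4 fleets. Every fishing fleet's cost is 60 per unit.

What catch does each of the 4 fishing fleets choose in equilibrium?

36.76

A representative fishing fleet's profit is π_i = q_i(243.8 − Q) − 60q_i, with Q = q_i + Σ_{j≠i} q_j.
First-order condition: 183.8 − 2q_i − Σ_{j≠i} q_j = 0.
With identical fishing fleets, set every q_j = q: then 183.8 − 2q − 3q = 0, i.e. q = 183.8/5 = 36.76.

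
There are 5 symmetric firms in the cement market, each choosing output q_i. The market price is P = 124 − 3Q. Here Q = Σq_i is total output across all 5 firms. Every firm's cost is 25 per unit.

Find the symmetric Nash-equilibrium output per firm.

A representative firm's profit is π_i = q_i(124 − 3Q) − 25q_i, with Q = q_i + Σ_{j≠i} q_j.
First-order condition: 99 − 6q_i − 3Σ_{j≠i} q_j = 0.
With identical firms, set every q_j = q: then 99 − 6q − 12q = 0, i.e. q = 99/18 = 5.5.

5.5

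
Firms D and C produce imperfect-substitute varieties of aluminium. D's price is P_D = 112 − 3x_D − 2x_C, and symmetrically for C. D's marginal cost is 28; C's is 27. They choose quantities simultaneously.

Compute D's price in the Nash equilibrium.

Firm D's profit: π = x_D(112 − 3x_D − 2x_C) − 28x_D.
∂π/∂x_D = 84 − 6x_D − 2x_C = 0 ⇒ x_D = 14 − (1/3)x_C.
Similarly x_C = 85/6 − (1/3)x_D.
Plugging x_C into D's best response: x_D = 14 − (1/3)(85/6 − (1/3)x_D) ⇒ (8/9)x_D = 167/18, so x_D = 10.4375.
Then x_C = 85/6 − (1/3)·10.4375 = 10.6875.
P_D = 112 − 3·10.4375 − 2·10.6875 = 59.3125.

59.3125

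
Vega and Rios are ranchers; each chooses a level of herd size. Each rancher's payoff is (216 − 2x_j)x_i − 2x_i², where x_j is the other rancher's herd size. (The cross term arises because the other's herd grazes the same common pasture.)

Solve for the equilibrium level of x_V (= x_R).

Vega's payoff is (216 − 2x_R)x_V − 2x_V².
∂π/∂x_V = 216 − 2x_R − 4x_V = 0, so x_V = 54 − 0.5x_R.
The game is symmetric, so in equilibrium x_R = x_V: the reaction function gives 1.5x_V = 54, hence x_V = 36.

36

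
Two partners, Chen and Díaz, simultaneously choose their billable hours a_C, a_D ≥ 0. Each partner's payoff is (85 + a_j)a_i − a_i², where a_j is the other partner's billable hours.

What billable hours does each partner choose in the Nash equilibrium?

85

Chen's payoff is (85 + a_D)a_C − a_C².
∂π/∂a_C = 85 + a_D − 2a_C = 0, so a_C = 42.5 + 0.5a_D.
The game is symmetric, so in equilibrium a_D = a_C: the reaction function gives 0.5a_C = 42.5, hence a_C = 85.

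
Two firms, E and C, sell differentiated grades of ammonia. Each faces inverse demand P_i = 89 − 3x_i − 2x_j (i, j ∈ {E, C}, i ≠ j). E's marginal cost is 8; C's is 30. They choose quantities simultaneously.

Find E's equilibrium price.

42.5

Firm E's profit: π = x_E(89 − 3x_E − 2x_C) − 8x_E.
∂π/∂x_E = 81 − 6x_E − 2x_C = 0 ⇒ x_E = 13.5 − (1/3)x_C.
Similarly x_C = 59/6 − (1/3)x_E.
Plugging x_C into E's best response: x_E = 13.5 − (1/3)(59/6 − (1/3)x_E) ⇒ (8/9)x_E = 92/9, so x_E = 11.5.
Then x_C = 59/6 − (1/3)·11.5 = 6.
P_E = 89 − 3·11.5 − 2·6 = 42.5.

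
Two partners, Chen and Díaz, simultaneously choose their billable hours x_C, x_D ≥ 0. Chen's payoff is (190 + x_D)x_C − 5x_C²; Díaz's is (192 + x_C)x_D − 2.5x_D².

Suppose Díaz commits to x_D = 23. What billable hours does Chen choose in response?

21.3

Expanding Chen's payoff: 190x_C + x_Dx_C − 5x_C².
∂π/∂x_C = 190 + x_D − 10x_C = 0, so x_C = 19 + 0.1x_D.
At x_D = 23: x_C = 19 + 0.1·23 = 21.3.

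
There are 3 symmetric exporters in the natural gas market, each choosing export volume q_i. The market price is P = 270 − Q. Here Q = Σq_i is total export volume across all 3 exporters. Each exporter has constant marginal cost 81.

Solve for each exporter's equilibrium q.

47.25

A representative exporter's profit is π_i = q_i(270 − Q) − 81q_i, with Q = q_i + Σ_{j≠i} q_j.
First-order condition: 189 − 2q_i − Σ_{j≠i} q_j = 0.
In a symmetric equilibrium every exporter chooses the same q, so Σ_{j≠i} q_j = 2q. The condition becomes 189 − 4q = 0, giving q = 189/4 = 47.25.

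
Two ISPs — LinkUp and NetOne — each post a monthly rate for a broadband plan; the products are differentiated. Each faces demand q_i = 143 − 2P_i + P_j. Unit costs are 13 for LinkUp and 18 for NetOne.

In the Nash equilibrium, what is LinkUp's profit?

3872

LinkUp's profit: π = (P_{LinkUp} − 13)(143 − 2P_{LinkUp} + P_{NetOne}).
∂π/∂P_{LinkUp} = 169 − 4P_{LinkUp} + P_{NetOne} = 0 ⇒ P_{LinkUp} = 42.25 + 0.25P_{NetOne}.
Similarly P_{NetOne} = 44.75 + 0.25P_{LinkUp}.
Substituting the second reaction function into the first: P_{LinkUp} = 42.25 + 0.25(44.75 + 0.25P_{LinkUp}), which gives 0.9375P_{LinkUp} = 53.4375 ⇒ P_{LinkUp} = 57.
Then P_{NetOne} = 44.75 + 0.25·57 = 59.
q_{LinkUp} = 143 − 2·57 + 59 = 88.
Profit = (57 − 13)·88 = 3872.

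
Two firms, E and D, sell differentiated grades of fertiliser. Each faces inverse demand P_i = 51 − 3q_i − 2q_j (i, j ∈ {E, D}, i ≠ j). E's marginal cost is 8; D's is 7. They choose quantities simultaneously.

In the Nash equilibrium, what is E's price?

Firm E's profit: π = q_E(51 − 3q_E − 2q_D) − 8q_E.
∂π/∂q_E = 43 − 6q_E − 2q_D = 0 ⇒ q_E = 43/6 − (1/3)q_D.
Similarly q_D = 22/3 − (1/3)q_E.
Solving the two reaction functions simultaneously: (1 − (−1/3)(−1/3))q_E = 43/6 − (1/3)·(22/3), so (8/9)q_E = 85/18 and q_E = 5.3125.
Then q_D = 22/3 − (1/3)·5.3125 = 5.5625.
P_E = 51 − 3·5.3125 − 2·5.5625 = 23.9375.

23.9375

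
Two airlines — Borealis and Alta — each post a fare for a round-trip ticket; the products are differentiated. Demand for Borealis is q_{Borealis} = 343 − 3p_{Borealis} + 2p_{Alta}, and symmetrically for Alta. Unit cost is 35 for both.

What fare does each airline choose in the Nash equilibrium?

112

Borealis's profit: π = (p_{Borealis} − 35)(343 − 3p_{Borealis} + 2p_{Alta}).
∂π/∂p_{Borealis} = 448 − 6p_{Borealis} + 2p_{Alta} = 0 ⇒ p_{Borealis} = 224/3 + (1/3)p_{Alta}.
By symmetry p_{Alta} = p_{Borealis}; substituting into the reaction function, (2/3)p_{Borealis} = 224/3 and p_{Borealis} = 112.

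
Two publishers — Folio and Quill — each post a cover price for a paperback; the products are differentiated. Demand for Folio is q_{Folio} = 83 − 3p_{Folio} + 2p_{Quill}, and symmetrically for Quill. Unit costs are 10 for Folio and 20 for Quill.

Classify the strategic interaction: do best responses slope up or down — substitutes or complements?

Folio's profit: π = (p_{Folio} − 10)(83 − 3p_{Folio} + 2p_{Quill}).
∂π/∂p_{Folio} = 113 − 6p_{Folio} + 2p_{Quill} = 0 ⇒ p_{Folio} = 113/6 + (1/3)p_{Quill}.
The best-response slope dp_{Folio}/dp_{Quill} = 1/3 > 0: the reaction function is upward-sloping, so the choices are strategic complements.

strategic complements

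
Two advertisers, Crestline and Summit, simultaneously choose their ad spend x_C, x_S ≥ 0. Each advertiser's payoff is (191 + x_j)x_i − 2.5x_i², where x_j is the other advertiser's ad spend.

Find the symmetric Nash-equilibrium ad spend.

47.75

Crestline's payoff is (191 + x_S)x_C − 2.5x_C².
∂π/∂x_C = 191 + x_S − 5x_C = 0, so x_C = 38.2 + 0.2x_S.
Setting x_C = x_S in the reaction function: x_C = 38.2 + 0.2x_C, so x_C = 38.2 / 0.8 = 47.75.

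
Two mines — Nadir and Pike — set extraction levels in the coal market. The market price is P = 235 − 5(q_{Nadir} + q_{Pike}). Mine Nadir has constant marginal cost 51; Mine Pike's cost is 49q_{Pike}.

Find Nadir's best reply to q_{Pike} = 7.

Mine Nadir's profit: π = q_{Nadir}(235 − 5(q_{Nadir} + q_{Pike})) − 51q_{Nadir}.
∂π/∂q_{Nadir} = 184 − 10q_{Nadir} − 5q_{Pike} = 0, so q_{Nadir} = 18.4 − 0.5q_{Pike}.
At q_{Pike} = 7: q_{Nadir} = 18.4 − 0.5·7 = 14.9.

14.9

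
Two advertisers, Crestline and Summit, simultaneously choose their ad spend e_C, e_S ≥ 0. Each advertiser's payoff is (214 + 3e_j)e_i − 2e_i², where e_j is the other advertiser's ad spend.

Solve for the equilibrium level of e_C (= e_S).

Crestline's payoff is (214 + 3e_S)e_C − 2e_C².
∂π/∂e_C = 214 + 3e_S − 4e_C = 0, so e_C = 53.5 + 0.75e_S.
The game is symmetric, so in equilibrium e_S = e_C: the reaction function gives 0.25e_C = 53.5, hence e_C = 214.

214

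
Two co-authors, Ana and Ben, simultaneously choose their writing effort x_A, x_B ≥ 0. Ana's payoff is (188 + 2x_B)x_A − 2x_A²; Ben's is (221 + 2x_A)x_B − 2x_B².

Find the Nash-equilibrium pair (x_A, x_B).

Expanding Ana's payoff: 188x_A + 2x_Bx_A − 2x_A².
∂π/∂x_A = 188 + 2x_B − 4x_A = 0, so x_A = 47 + 0.5x_B.
Likewise for Ben: x_B = 55.25 + 0.5x_A.
Substituting the second reaction function into the first: x_A = 47 + 0.5(55.25 + 0.5x_A), which gives 0.75x_A = 74.625 ⇒ x_A = 99.5.
Then x_B = 55.25 + 0.5·99.5 = 105.

99.5, 105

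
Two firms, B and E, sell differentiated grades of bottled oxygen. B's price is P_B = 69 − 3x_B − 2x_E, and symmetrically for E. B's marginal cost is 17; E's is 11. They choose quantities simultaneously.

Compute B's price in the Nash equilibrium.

35.375

Firm B's profit: π = x_B(69 − 3x_B − 2x_E) − 17x_B.
∂π/∂x_B = 52 − 6x_B − 2x_E = 0 ⇒ x_B = 26/3 − (1/3)x_E.
Similarly x_E = 29/3 − (1/3)x_B.
Plugging x_E into B's best response: x_B = 26/3 − (1/3)(29/3 − (1/3)x_B) ⇒ (8/9)x_B = 49/9, so x_B = 6.125.
Then x_E = 29/3 − (1/3)·6.125 = 7.625.
P_B = 69 − 3·6.125 − 2·7.625 = 35.375.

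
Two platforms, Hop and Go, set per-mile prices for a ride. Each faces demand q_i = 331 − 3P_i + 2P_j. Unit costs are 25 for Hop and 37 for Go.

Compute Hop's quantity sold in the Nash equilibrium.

Hop's profit: π = (P_{Hop} − 25)(331 − 3P_{Hop} + 2P_{Go}).
∂π/∂P_{Hop} = 406 − 6P_{Hop} + 2P_{Go} = 0 ⇒ P_{Hop} = 203/3 + (1/3)P_{Go}.
Similarly P_{Go} = 221/3 + (1/3)P_{Hop}.
Substituting the second reaction function into the first: P_{Hop} = 203/3 + (1/3)(221/3 + (1/3)P_{Hop}), which gives (8/9)P_{Hop} = 830/9 ⇒ P_{Hop} = 103.75.
Then P_{Go} = 221/3 + (1/3)·103.75 = 108.25.
q_{Hop} = 331 − 3·103.75 + 2·108.25 = 236.25.

236.25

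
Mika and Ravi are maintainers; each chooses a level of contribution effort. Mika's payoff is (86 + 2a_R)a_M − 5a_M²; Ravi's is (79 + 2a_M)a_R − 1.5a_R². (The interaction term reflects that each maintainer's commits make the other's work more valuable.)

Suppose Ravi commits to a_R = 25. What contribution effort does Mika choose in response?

13.6

Expanding Mika's payoff: 86a_M + 2a_Ra_M − 5a_M².
∂π/∂a_M = 86 + 2a_R − 10a_M = 0, so a_M = 8.6 + 0.2a_R.
At a_R = 25: a_M = 8.6 + 0.2·25 = 13.6.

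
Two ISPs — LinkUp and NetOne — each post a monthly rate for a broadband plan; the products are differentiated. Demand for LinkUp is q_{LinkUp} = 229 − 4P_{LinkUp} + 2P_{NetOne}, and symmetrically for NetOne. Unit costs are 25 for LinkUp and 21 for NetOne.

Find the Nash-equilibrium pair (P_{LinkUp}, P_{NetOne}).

54.3, 52.7

LinkUp's profit: π = (P_{LinkUp} − 25)(229 − 4P_{LinkUp} + 2P_{NetOne}).
∂π/∂P_{LinkUp} = 329 − 8P_{LinkUp} + 2P_{NetOne} = 0 ⇒ P_{LinkUp} = 41.125 + 0.25P_{NetOne}.
Similarly P_{NetOne} = 39.125 + 0.25P_{LinkUp}.
Substituting the second reaction function into the first: P_{LinkUp} = 41.125 + 0.25(39.125 + 0.25P_{LinkUp}), which gives 0.9375P_{LinkUp} = 1629/32 ⇒ P_{LinkUp} = 54.3.
Then P_{NetOne} = 39.125 + 0.25·54.3 = 52.7.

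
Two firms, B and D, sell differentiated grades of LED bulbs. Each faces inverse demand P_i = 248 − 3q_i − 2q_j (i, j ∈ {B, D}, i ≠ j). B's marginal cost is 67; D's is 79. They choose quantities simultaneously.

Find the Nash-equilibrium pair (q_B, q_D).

23.375, 20.375

Firm B's profit: π = q_B(248 − 3q_B − 2q_D) − 67q_B.
∂π/∂q_B = 181 − 6q_B − 2q_D = 0 ⇒ q_B = 181/6 − (1/3)q_D.
Similarly q_D = 169/6 − (1/3)q_B.
Substituting the second reaction function into the first: q_B = 181/6 − (1/3)(169/6 − (1/3)q_B), which gives (8/9)q_B = 187/9 ⇒ q_B = 23.375.
Then q_D = 169/6 − (1/3)·23.375 = 20.375.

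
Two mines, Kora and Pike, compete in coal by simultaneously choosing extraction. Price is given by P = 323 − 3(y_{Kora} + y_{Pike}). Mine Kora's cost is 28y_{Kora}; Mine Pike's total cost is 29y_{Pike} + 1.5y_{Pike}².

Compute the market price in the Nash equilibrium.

146.2

Mine Kora's profit: π = y_{Kora}(323 − 3(y_{Kora} + y_{Pike})) − 28y_{Kora}.
∂π/∂y_{Kora} = 295 − 6y_{Kora} − 3y_{Pike} = 0, so y_{Kora} = 295/6 − 0.5y_{Pike}.
For Pike: ∂π/∂y_{Pike} = 294 − 9y_{Pike} − 3y_{Kora} = 0 ⇒ y_{Pike} = 98/3 − (1/3)y_{Kora}.
Substituting the second reaction function into the first: y_{Kora} = 295/6 − 0.5(98/3 − (1/3)y_{Kora}), which gives (5/6)y_{Kora} = 197/6 ⇒ y_{Kora} = 39.4.
Then y_{Pike} = 98/3 − (1/3)·39.4 = 293/15.
Equilibrium price: P = 323 − 3·(884/15) = 146.2.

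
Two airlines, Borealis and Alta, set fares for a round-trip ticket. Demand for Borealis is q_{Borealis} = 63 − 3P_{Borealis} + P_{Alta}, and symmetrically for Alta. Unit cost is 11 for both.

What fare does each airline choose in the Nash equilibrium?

Borealis's profit: π = (P_{Borealis} − 11)(63 − 3P_{Borealis} + P_{Alta}).
∂π/∂P_{Borealis} = 96 − 6P_{Borealis} + P_{Alta} = 0 ⇒ P_{Borealis} = 16 + (1/6)P_{Alta}.
The game is symmetric, so in equilibrium P_{Alta} = P_{Borealis}: the reaction function gives (5/6)P_{Borealis} = 16, hence P_{Borealis} = 19.2.

19.2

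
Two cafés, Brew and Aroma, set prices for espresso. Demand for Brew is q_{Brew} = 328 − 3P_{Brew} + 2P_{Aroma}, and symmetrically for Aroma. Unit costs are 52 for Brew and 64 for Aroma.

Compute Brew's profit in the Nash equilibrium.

Brew's profit: π = (P_{Brew} − 52)(328 − 3P_{Brew} + 2P_{Aroma}).
∂π/∂P_{Brew} = 484 − 6P_{Brew} + 2P_{Aroma} = 0 ⇒ P_{Brew} = 242/3 + (1/3)P_{Aroma}.
Similarly P_{Aroma} = 260/3 + (1/3)P_{Brew}.
Substituting the second reaction function into the first: P_{Brew} = 242/3 + (1/3)(260/3 + (1/3)P_{Brew}), which gives (8/9)P_{Brew} = 986/9 ⇒ P_{Brew} = 123.25.
Then P_{Aroma} = 260/3 + (1/3)·123.25 = 127.75.
q_{Brew} = 328 − 3·123.25 + 2·127.75 = 213.75.
Profit = (123.25 − 52)·213.75 = 15229.6875.

15229.6875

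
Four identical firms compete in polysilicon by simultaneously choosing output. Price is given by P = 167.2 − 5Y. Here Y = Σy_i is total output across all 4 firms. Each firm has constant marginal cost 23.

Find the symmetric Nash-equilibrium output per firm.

5.768

A representative firm's profit is π_i = y_i(167.2 − 5Y) − 23y_i, with Y = y_i + Σ_{j≠i} y_j.
First-order condition: 144.2 − 10y_i − 5Σ_{j≠i} y_j = 0.
With identical firms, set every y_j = y: then 144.2 − 10y − 15y = 0, i.e. y = 144.2/25 = 5.768.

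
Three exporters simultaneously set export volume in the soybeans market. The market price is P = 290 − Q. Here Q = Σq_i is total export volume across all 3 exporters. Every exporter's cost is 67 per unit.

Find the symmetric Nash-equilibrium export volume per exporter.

A representative exporter's profit is π_i = q_i(290 − Q) − 67q_i, with Q = q_i + Σ_{j≠i} q_j.
First-order condition: 223 − 2q_i − Σ_{j≠i} q_j = 0.
In a symmetric equilibrium every exporter chooses the same q, so Σ_{j≠i} q_j = 2q. The condition becomes 223 − 4q = 0, giving q = 223/4 = 55.75.

55.75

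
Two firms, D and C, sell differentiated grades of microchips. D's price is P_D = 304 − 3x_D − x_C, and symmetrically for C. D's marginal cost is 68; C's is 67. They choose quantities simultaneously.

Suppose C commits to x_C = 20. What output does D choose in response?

36

Firm D's profit: π = x_D(304 − 3x_D − x_C) − 68x_D.
∂π/∂x_D = 236 − 6x_D − x_C = 0 ⇒ x_D = 118/3 − (1/6)x_C.
At x_C = 20: x_D = 118/3 − (1/6)·20 = 36.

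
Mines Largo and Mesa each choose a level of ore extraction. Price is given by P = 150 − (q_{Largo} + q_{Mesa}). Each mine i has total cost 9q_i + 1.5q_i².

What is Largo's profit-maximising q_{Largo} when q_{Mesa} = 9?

26.4

Mine Largo's profit: π = q_{Largo}(150 − (q_{Largo} + q_{Mesa})) − 9q_{Largo} − 1.5q_{Largo}².
∂π/∂q_{Largo} = 141 − 5q_{Largo} − q_{Mesa} = 0, so q_{Largo} = 28.2 − 0.2q_{Mesa}.
At q_{Mesa} = 9: q_{Largo} = 28.2 − 0.2·9 = 26.4.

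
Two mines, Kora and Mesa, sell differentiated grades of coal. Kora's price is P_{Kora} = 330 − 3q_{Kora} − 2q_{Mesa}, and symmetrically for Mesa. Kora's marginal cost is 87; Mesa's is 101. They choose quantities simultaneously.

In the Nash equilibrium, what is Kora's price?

180.75

Mine Kora's profit: π = q_{Kora}(330 − 3q_{Kora} − 2q_{Mesa}) − 87q_{Kora}.
∂π/∂q_{Kora} = 243 − 6q_{Kora} − 2q_{Mesa} = 0 ⇒ q_{Kora} = 40.5 − (1/3)q_{Mesa}.
Similarly q_{Mesa} = 229/6 − (1/3)q_{Kora}.
Solving the two reaction functions simultaneously: (1 − (−1/3)(−1/3))q_{Kora} = 40.5 − (1/3)·(229/6), so (8/9)q_{Kora} = 250/9 and q_{Kora} = 31.25.
Then q_{Mesa} = 229/6 − (1/3)·31.25 = 27.75.
P_{Kora} = 330 − 3·31.25 − 2·27.75 = 180.75.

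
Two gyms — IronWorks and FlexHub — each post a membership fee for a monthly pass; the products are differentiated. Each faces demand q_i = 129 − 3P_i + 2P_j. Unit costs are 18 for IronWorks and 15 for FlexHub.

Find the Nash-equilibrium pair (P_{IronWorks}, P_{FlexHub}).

IronWorks's profit: π = (P_{IronWorks} − 18)(129 − 3P_{IronWorks} + 2P_{FlexHub}).
∂π/∂P_{IronWorks} = 183 − 6P_{IronWorks} + 2P_{FlexHub} = 0 ⇒ P_{IronWorks} = 30.5 + (1/3)P_{FlexHub}.
Similarly P_{FlexHub} = 29 + (1/3)P_{IronWorks}.
Solving the two reaction functions simultaneously: (1 − (1/3)(1/3))P_{IronWorks} = 30.5 + (1/3)·29, so (8/9)P_{IronWorks} = 241/6 and P_{IronWorks} = 45.1875.
Then P_{FlexHub} = 29 + (1/3)·45.1875 = 44.0625.

45.1875, 44.0625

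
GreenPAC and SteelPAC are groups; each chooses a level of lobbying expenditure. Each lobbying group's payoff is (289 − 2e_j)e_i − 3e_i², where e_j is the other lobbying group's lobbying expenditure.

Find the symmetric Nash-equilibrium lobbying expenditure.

36.125

GreenPAC's payoff is (289 − 2e_S)e_G − 3e_G².
∂π/∂e_G = 289 − 2e_S − 6e_G = 0, so e_G = 289/6 − (1/3)e_S.
The game is symmetric, so in equilibrium e_S = e_G: the reaction function gives (4/3)e_G = 289/6, hence e_G = 36.125.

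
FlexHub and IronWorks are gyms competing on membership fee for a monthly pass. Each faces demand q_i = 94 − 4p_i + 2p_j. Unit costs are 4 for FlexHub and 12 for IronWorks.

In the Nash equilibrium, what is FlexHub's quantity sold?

FlexHub's profit: π = (p_{FlexHub} − 4)(94 − 4p_{FlexHub} + 2p_{IronWorks}).
∂π/∂p_{FlexHub} = 110 − 8p_{FlexHub} + 2p_{IronWorks} = 0 ⇒ p_{FlexHub} = 13.75 + 0.25p_{IronWorks}.
Similarly p_{IronWorks} = 17.75 + 0.25p_{FlexHub}.
Plugging p_{IronWorks} into FlexHub's best response: p_{FlexHub} = 13.75 + 0.25(17.75 + 0.25p_{FlexHub}) ⇒ 0.9375p_{FlexHub} = 18.1875, so p_{FlexHub} = 19.4.
Then p_{IronWorks} = 17.75 + 0.25·19.4 = 22.6.
q_{FlexHub} = 94 − 4·19.4 + 2·22.6 = 61.6.

61.6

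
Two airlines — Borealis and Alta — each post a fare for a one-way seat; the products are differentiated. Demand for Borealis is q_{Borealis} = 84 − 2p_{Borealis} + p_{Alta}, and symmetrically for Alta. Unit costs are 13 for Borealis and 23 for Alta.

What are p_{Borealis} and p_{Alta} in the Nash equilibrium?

38, 42

Borealis's profit: π = (p_{Borealis} − 13)(84 − 2p_{Borealis} + p_{Alta}).
∂π/∂p_{Borealis} = 110 − 4p_{Borealis} + p_{Alta} = 0 ⇒ p_{Borealis} = 27.5 + 0.25p_{Alta}.
Similarly p_{Alta} = 32.5 + 0.25p_{Borealis}.
Substituting the second reaction function into the first: p_{Borealis} = 27.5 + 0.25(32.5 + 0.25p_{Borealis}), which gives 0.9375p_{Borealis} = 35.625 ⇒ p_{Borealis} = 38.
Then p_{Alta} = 32.5 + 0.25·38 = 42.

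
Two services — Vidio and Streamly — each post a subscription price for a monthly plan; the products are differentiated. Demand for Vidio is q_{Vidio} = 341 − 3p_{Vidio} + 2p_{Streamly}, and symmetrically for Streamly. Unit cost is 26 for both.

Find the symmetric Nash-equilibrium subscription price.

104.75

Vidio's profit: π = (p_{Vidio} − 26)(341 − 3p_{Vidio} + 2p_{Streamly}).
∂π/∂p_{Vidio} = 419 − 6p_{Vidio} + 2p_{Streamly} = 0 ⇒ p_{Vidio} = 419/6 + (1/3)p_{Streamly}.
The game is symmetric, so in equilibrium p_{Streamly} = p_{Vidio}: the reaction function gives (2/3)p_{Vidio} = 419/6, hence p_{Vidio} = 104.75.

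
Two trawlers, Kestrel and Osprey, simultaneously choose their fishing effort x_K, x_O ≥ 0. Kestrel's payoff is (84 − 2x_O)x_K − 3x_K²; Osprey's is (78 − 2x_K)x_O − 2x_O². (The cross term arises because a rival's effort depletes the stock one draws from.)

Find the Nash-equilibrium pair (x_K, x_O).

Expanding Kestrel's payoff: 84x_K − 2x_Ox_K − 3x_K².
∂π/∂x_K = 84 − 2x_O − 6x_K = 0, so x_K = 14 − (1/3)x_O.
Likewise for Osprey: x_O = 19.5 − 0.5x_K.
Plugging x_O into Kestrel's best response: x_K = 14 − (1/3)(19.5 − 0.5x_K) ⇒ (5/6)x_K = 7.5, so x_K = 9.
Then x_O = 19.5 − 0.5·9 = 15.

9, 15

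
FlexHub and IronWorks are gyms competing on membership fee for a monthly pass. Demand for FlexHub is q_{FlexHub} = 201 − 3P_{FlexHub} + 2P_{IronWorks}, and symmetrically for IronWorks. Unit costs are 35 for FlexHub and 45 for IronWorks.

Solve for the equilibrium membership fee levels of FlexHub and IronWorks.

FlexHub's profit: π = (P_{FlexHub} − 35)(201 − 3P_{FlexHub} + 2P_{IronWorks}).
∂π/∂P_{FlexHub} = 306 − 6P_{FlexHub} + 2P_{IronWorks} = 0 ⇒ P_{FlexHub} = 51 + (1/3)P_{IronWorks}.
Similarly P_{IronWorks} = 56 + (1/3)P_{FlexHub}.
Plugging P_{IronWorks} into FlexHub's best response: P_{FlexHub} = 51 + (1/3)(56 + (1/3)P_{FlexHub}) ⇒ (8/9)P_{FlexHub} = 209/3, so P_{FlexHub} = 78.375.
Then P_{IronWorks} = 56 + (1/3)·78.375 = 82.125.

78.375, 82.125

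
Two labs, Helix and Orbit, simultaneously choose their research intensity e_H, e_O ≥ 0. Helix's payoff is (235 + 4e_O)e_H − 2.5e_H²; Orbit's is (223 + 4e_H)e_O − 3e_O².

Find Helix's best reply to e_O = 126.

147.8

Expanding Helix's payoff: 235e_H + 4e_Oe_H − 2.5e_H².
∂π/∂e_H = 235 + 4e_O − 5e_H = 0, so e_H = 47 + 0.8e_O.
At e_O = 126: e_H = 47 + 0.8·126 = 147.8.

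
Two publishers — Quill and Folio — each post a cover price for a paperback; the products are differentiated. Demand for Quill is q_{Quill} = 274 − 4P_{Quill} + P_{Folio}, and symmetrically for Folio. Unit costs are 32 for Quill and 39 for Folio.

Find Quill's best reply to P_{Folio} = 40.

55.25

Quill's profit: π = (P_{Quill} − 32)(274 − 4P_{Quill} + P_{Folio}).
∂π/∂P_{Quill} = 402 − 8P_{Quill} + P_{Folio} = 0 ⇒ P_{Quill} = 50.25 + 0.125P_{Folio}.
At P_{Folio} = 40: P_{Quill} = 50.25 + 0.125·40 = 55.25.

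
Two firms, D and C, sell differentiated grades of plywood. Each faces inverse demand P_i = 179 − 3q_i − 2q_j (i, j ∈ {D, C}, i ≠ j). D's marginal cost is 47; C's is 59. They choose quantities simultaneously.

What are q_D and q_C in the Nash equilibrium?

17.25, 14.25

Firm D's profit: π = q_D(179 − 3q_D − 2q_C) − 47q_D.
∂π/∂q_D = 132 − 6q_D − 2q_C = 0 ⇒ q_D = 22 − (1/3)q_C.
Similarly q_C = 20 − (1/3)q_D.
Substituting the second reaction function into the first: q_D = 22 − (1/3)(20 − (1/3)q_D), which gives (8/9)q_D = 46/3 ⇒ q_D = 17.25.
Then q_C = 20 − (1/3)·17.25 = 14.25.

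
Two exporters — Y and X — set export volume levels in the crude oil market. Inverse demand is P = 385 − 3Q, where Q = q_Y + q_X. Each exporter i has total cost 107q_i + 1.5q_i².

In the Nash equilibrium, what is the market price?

Exporter Y's profit: π = q_Y(385 − 3(q_Y + q_X)) − 107q_Y − 1.5q_Y².
∂π/∂q_Y = 278 − 9q_Y − 3q_X = 0, so q_Y = 278/9 − (1/3)q_X.
Setting q_Y = q_X in the reaction function: q_Y = 278/9 − (1/3)q_Y, so q_Y = (278/9) / (4/3) = 139/6.
Equilibrium price: P = 385 − 3·(139/3) = 246.

246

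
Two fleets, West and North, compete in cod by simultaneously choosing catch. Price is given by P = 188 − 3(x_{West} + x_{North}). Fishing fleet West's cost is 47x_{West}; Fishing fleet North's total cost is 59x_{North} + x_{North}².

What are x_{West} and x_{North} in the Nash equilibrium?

Fishing fleet West's profit: π = x_{West}(188 − 3(x_{West} + x_{North})) − 47x_{West}.
∂π/∂x_{West} = 141 − 6x_{West} − 3x_{North} = 0, so x_{West} = 23.5 − 0.5x_{North}.
For North: ∂π/∂x_{North} = 129 − 8x_{North} − 3x_{West} = 0 ⇒ x_{North} = 16.125 − 0.375x_{West}.
Substituting the second reaction function into the first: x_{West} = 23.5 − 0.5(16.125 − 0.375x_{West}), which gives 0.8125x_{West} = 15.4375 ⇒ x_{West} = 19.
Then x_{North} = 16.125 − 0.375·19 = 9.

19, 9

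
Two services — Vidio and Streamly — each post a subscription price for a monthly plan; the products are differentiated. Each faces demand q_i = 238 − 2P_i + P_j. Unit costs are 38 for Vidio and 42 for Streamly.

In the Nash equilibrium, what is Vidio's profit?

Vidio's profit: π = (P_{Vidio} − 38)(238 − 2P_{Vidio} + P_{Streamly}).
∂π/∂P_{Vidio} = 314 − 4P_{Vidio} + P_{Streamly} = 0 ⇒ P_{Vidio} = 78.5 + 0.25P_{Streamly}.
Similarly P_{Streamly} = 80.5 + 0.25P_{Vidio}.
Solving the two reaction functions simultaneously: (1 − (0.25)(0.25))P_{Vidio} = 78.5 + 0.25·80.5, so 0.9375P_{Vidio} = 98.625 and P_{Vidio} = 105.2.
Then P_{Streamly} = 80.5 + 0.25·105.2 = 106.8.
q_{Vidio} = 238 − 2·105.2 + 106.8 = 134.4.
Profit = (105.2 − 38)·134.4 = 9031.68.

9031.68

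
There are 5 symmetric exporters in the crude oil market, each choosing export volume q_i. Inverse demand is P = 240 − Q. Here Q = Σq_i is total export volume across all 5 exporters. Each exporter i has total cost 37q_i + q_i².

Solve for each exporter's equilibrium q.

A representative exporter's profit is π_i = q_i(240 − Q) − 37q_i − q_i², with Q = q_i + Σ_{j≠i} q_j.
First-order condition: 203 − 4q_i − Σ_{j≠i} q_j = 0.
With identical exporters, set every q_j = q: then 203 − 4q − 4q = 0, i.e. q = 203/8 = 25.375.

25.375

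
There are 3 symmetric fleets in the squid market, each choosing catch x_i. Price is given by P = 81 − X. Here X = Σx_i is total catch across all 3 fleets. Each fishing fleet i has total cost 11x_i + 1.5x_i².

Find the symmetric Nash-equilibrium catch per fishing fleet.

10

A representative fishing fleet's profit is π_i = x_i(81 − X) − 11x_i − 1.5x_i², with X = x_i + Σ_{j≠i} x_j.
First-order condition: 70 − 5x_i − Σ_{j≠i} x_j = 0.
With identical fishing fleets, set every x_j = x: then 70 − 5x − 2x = 0, i.e. x = 70/7 = 10.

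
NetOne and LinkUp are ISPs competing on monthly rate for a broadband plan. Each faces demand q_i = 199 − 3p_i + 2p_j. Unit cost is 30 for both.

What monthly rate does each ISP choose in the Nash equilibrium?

NetOne's profit: π = (p_{NetOne} − 30)(199 − 3p_{NetOne} + 2p_{LinkUp}).
∂π/∂p_{NetOne} = 289 − 6p_{NetOne} + 2p_{LinkUp} = 0 ⇒ p_{NetOne} = 289/6 + (1/3)p_{LinkUp}.
The game is symmetric, so in equilibrium p_{LinkUp} = p_{NetOne}: the reaction function gives (2/3)p_{NetOne} = 289/6, hence p_{NetOne} = 72.25.

72.25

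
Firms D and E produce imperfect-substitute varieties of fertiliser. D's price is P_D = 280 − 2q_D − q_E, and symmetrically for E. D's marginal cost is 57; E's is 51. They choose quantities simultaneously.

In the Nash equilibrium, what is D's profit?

Firm D's profit: π = q_D(280 − 2q_D − q_E) − 57q_D.
∂π/∂q_D = 223 − 4q_D − q_E = 0 ⇒ q_D = 55.75 − 0.25q_E.
Similarly q_E = 57.25 − 0.25q_D.
Substituting the second reaction function into the first: q_D = 55.75 − 0.25(57.25 − 0.25q_D), which gives 0.9375q_D = 41.4375 ⇒ q_D = 44.2.
Then q_E = 57.25 − 0.25·44.2 = 46.2.
P_D = 280 − 2·44.2 − 46.2 = 145.4.
Profit = (145.4 − 57)·44.2 = 3907.28.

3907.28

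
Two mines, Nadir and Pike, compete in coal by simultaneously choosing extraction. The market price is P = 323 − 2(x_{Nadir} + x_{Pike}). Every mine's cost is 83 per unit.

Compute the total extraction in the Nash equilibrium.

Mine Nadir's profit: π = x_{Nadir}(323 − 2(x_{Nadir} + x_{Pike})) − 83x_{Nadir}.
∂π/∂x_{Nadir} = 240 − 4x_{Nadir} − 2x_{Pike} = 0, so x_{Nadir} = 60 − 0.5x_{Pike}.
By symmetry x_{Pike} = x_{Nadir}; substituting into the reaction function, 1.5x_{Nadir} = 60 and x_{Nadir} = 40.
Total extraction: 40 + 40 = 80.

80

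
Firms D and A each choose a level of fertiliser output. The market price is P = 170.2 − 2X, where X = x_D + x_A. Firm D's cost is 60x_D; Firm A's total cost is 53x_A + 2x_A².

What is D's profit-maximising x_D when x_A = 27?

14.05

Firm D's profit: π = x_D(170.2 − 2(x_D + x_A)) − 60x_D.
∂π/∂x_D = 110.2 − 4x_D − 2x_A = 0, so x_D = 27.55 − 0.5x_A.
At x_A = 27: x_D = 27.55 − 0.5·27 = 14.05.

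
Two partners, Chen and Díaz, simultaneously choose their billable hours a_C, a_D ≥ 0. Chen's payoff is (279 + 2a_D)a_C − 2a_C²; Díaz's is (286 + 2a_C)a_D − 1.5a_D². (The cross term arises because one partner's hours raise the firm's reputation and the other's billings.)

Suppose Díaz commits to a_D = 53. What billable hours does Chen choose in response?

96.25

Expanding Chen's payoff: 279a_C + 2a_Da_C − 2a_C².
∂π/∂a_C = 279 + 2a_D − 4a_C = 0, so a_C = 69.75 + 0.5a_D.
At a_D = 53: a_C = 69.75 + 0.5·53 = 96.25.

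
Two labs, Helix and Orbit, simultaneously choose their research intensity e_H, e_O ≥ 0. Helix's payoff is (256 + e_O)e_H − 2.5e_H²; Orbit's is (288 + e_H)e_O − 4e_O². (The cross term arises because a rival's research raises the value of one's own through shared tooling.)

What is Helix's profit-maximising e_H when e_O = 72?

Expanding Helix's payoff: 256e_H + e_Oe_H − 2.5e_H².
∂π/∂e_H = 256 + e_O − 5e_H = 0, so e_H = 51.2 + 0.2e_O.
At e_O = 72: e_H = 51.2 + 0.2·72 = 65.6.

65.6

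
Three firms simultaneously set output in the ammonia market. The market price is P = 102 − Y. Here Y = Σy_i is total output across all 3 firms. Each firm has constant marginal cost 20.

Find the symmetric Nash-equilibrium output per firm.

20.5

A representative firm's profit is π_i = y_i(102 − Y) − 20y_i, with Y = y_i + Σ_{j≠i} y_j.
First-order condition: 82 − 2y_i − Σ_{j≠i} y_j = 0.
Imposing symmetry (y_j = y for all j) turns Σ_{j≠i} y_j into 2y, so 82 = 4y and y = 20.5.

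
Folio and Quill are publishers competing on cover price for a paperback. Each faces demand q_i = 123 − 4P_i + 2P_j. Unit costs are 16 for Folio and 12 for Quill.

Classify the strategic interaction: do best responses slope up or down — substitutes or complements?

strategic complements

Folio's profit: π = (P_{Folio} − 16)(123 − 4P_{Folio} + 2P_{Quill}).
∂π/∂P_{Folio} = 187 − 8P_{Folio} + 2P_{Quill} = 0 ⇒ P_{Folio} = 23.375 + 0.25P_{Quill}.
The best-response slope dP_{Folio}/dP_{Quill} = 0.25 > 0: the reaction function is upward-sloping, so the choices are strategic complements.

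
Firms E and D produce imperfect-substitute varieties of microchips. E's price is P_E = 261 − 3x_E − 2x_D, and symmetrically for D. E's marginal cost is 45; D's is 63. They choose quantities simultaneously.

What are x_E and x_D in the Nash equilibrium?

28.125, 23.625

Firm E's profit: π = x_E(261 − 3x_E − 2x_D) − 45x_E.
∂π/∂x_E = 216 − 6x_E − 2x_D = 0 ⇒ x_E = 36 − (1/3)x_D.
Similarly x_D = 33 − (1/3)x_E.
Substituting the second reaction function into the first: x_E = 36 − (1/3)(33 − (1/3)x_E), which gives (8/9)x_E = 25 ⇒ x_E = 28.125.
Then x_D = 33 − (1/3)·28.125 = 23.625.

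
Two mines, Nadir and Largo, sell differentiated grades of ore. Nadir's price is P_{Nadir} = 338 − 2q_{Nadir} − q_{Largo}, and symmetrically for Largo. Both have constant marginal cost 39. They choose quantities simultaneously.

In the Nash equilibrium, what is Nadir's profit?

7152.08

Mine Nadir's profit: π = q_{Nadir}(338 − 2q_{Nadir} − q_{Largo}) − 39q_{Nadir}.
∂π/∂q_{Nadir} = 299 − 4q_{Nadir} − q_{Largo} = 0 ⇒ q_{Nadir} = 74.75 − 0.25q_{Largo}.
Setting q_{Nadir} = q_{Largo} in the reaction function: q_{Nadir} = 74.75 − 0.25q_{Nadir}, so q_{Nadir} = 74.75 / 1.25 = 59.8.
P_{Nadir} = 338 − 2·59.8 − 59.8 = 158.6.
Profit = (158.6 − 39)·59.8 = 7152.08.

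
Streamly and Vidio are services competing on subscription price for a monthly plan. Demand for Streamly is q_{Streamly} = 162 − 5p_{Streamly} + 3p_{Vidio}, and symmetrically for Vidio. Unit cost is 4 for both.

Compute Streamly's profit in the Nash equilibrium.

2420

Streamly's profit: π = (p_{Streamly} − 4)(162 − 5p_{Streamly} + 3p_{Vidio}).
∂π/∂p_{Streamly} = 182 − 10p_{Streamly} + 3p_{Vidio} = 0 ⇒ p_{Streamly} = 18.2 + 0.3p_{Vidio}.
By symmetry p_{Vidio} = p_{Streamly}; substituting into the reaction function, 0.7p_{Streamly} = 18.2 and p_{Streamly} = 26.
q_{Streamly} = 162 − 5·26 + 3·26 = 110.
Profit = (26 − 4)·110 = 2420.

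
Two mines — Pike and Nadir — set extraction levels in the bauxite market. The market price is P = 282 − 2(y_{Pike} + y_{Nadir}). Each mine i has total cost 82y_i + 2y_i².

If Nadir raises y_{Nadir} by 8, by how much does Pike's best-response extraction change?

Mine Pike's profit: π = y_{Pike}(282 − 2(y_{Pike} + y_{Nadir})) − 82y_{Pike} − 2y_{Pike}².
∂π/∂y_{Pike} = 200 − 8y_{Pike} − 2y_{Nadir} = 0, so y_{Pike} = 25 − 0.25y_{Nadir}.
The reaction-function slope is −0.25, so an 8-unit rise in y_{Nadir} moves y_{Pike} by −0.25 × 8 = −2. Pike's best response falls — the actions are strategic substitutes.

-2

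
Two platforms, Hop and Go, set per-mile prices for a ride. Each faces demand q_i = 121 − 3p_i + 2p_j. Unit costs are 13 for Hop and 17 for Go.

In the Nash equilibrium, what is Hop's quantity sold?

Hop's profit: π = (p_{Hop} − 13)(121 − 3p_{Hop} + 2p_{Go}).
∂π/∂p_{Hop} = 160 − 6p_{Hop} + 2p_{Go} = 0 ⇒ p_{Hop} = 80/3 + (1/3)p_{Go}.
Similarly p_{Go} = 86/3 + (1/3)p_{Hop}.
Plugging p_{Go} into Hop's best response: p_{Hop} = 80/3 + (1/3)(86/3 + (1/3)p_{Hop}) ⇒ (8/9)p_{Hop} = 326/9, so p_{Hop} = 40.75.
Then p_{Go} = 86/3 + (1/3)·40.75 = 42.25.
q_{Hop} = 121 − 3·40.75 + 2·42.25 = 83.25.

83.25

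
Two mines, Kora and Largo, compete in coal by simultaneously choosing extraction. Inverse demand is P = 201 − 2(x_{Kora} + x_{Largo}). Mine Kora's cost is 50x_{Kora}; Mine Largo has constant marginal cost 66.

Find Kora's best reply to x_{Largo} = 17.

29.25

Mine Kora's profit: π = x_{Kora}(201 − 2(x_{Kora} + x_{Largo})) − 50x_{Kora}.
∂π/∂x_{Kora} = 151 − 4x_{Kora} − 2x_{Largo} = 0, so x_{Kora} = 37.75 − 0.5x_{Largo}.
At x_{Largo} = 17: x_{Kora} = 37.75 − 0.5·17 = 29.25.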